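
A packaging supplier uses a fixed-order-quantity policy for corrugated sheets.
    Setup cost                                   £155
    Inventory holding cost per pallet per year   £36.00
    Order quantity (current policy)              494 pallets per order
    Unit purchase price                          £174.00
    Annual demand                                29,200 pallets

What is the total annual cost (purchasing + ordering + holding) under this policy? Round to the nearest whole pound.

£5,098,854

Annual ordering cost = (D/Q)·S = (29,200/494) × 155 = £9,161.94
Annual holding cost  = (Q/2)·H = (494/2) × 36 = £8,892.00
Purchase cost = D·C = 29,200 × 174 = £5,080,800.00
Total = £9,161.94 + £8,892.00 + £5,080,800.00 = £5,098,853.94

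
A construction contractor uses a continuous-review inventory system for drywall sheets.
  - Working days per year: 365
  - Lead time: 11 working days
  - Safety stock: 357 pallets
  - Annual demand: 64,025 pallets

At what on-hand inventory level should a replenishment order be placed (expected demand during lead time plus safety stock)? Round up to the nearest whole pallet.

Daily demand d = 64,025 / 365 = 175.411 pallets/day
Demand during lead time = 175.411 × 11 = 1,929.52
Reorder point = 1,929.52 + 357 = 2,286.52 → round up

2,287 pallets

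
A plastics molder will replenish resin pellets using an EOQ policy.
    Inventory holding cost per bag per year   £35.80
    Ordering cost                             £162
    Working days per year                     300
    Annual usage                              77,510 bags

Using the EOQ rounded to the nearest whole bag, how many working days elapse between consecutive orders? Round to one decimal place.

EOQ = √(2DS/H) = √(2 × 77,510 × 162 / 35.8)
    = √(701,487.15) ≈ 837.55 → Q = 838 bags
Cycle time = (working days × Q)/D = (300 × 838) / 77,510 = 3.243 days

3.2 days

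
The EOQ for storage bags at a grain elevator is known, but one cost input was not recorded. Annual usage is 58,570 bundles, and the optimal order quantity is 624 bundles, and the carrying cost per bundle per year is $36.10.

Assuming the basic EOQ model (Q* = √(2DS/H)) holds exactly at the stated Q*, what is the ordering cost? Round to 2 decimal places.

$120.00

From Q* = √(2DS/H) ⇒ Q*² = 2DS/H.
S = Q²H / (2D) = 624² × 36.1 / (2 × 58,570) = 119.9972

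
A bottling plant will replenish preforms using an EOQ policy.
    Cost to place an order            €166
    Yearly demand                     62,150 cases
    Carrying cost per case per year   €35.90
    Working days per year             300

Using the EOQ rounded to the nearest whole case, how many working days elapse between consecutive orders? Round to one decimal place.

EOQ = √(2DS/H) = √(2 × 62,150 × 166 / 35.9)
    = √(574,757.66) ≈ 758.13 → Q = 758 cases
Cycle time = (working days × Q)/D = (300 × 758) / 62,150 = 3.659 days

3.7 days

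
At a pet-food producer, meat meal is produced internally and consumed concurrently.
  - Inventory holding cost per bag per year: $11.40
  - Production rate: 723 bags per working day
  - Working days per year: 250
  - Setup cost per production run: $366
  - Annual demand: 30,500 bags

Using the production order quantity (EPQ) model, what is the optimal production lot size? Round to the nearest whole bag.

Daily demand d = 30,500/250 = 122.000; p = 723; 1 − d/p = 0.83126
EPQ = √(2DS / (H(1 − d/p)))
    = √(2 × 30,500 × 366 / (11.4 × 0.83126)) ≈ 1,534.92

1,535 bags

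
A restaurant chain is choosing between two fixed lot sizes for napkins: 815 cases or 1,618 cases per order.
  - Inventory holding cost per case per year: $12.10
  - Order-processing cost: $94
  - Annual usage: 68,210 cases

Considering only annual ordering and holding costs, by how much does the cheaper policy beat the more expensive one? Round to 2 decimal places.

$953.74

Annual cost at Q: ordering D·S/Q plus holding Q·H/2.
TC(815) = (68,210/815)×94 + (815/2)×12.1 = $12,797.92
TC(1,618) = (68,210/1,618)×94 + (1,618/2)×12.1 = $13,751.66
Lots of 815 are cheaper by $953.74.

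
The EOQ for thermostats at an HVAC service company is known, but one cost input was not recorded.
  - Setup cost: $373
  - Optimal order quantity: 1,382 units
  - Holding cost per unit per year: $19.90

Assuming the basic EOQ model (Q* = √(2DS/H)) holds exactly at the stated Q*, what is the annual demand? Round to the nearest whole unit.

Since Q* = (2DS/H)^½, squaring gives Q*²·H = 2DS.
D = Q²H / (2S) = 1,382² × 19.9 / (2 × 373) = 50,948.37

50,948 units per year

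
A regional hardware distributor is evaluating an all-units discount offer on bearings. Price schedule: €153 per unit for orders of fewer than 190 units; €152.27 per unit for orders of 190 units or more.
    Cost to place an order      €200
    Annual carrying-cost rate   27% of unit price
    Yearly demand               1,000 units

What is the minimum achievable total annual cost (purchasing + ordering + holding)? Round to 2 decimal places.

H₁ = 27%×€153 = €41.3100;  H₂ = 27%×€152.27 = €41.1129
EOQ₁ = √(2×1,000×200/41.3100) = 98.40  (< 190, feasible at tier 1)
EOQ₂ = √(2×1,000×200/41.1129) = 98.64  (< 190 → use Q = 190 at tier-2 price)
TC(tier 1 (EOQ₁), Q≈98.4) = €157,064.97
TC(tier 2, Q≈190.0) = €157,228.36
Minimum at tier 1 (EOQ₁): €157,064.97

€157,064.97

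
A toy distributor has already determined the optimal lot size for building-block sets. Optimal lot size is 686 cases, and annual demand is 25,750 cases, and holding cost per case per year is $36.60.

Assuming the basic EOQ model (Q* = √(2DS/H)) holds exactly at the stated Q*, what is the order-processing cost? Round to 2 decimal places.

EOQ relation: Q² = 2DS/H, so rearrange for the unknown.
S = Q²H / (2D) = 686² × 36.6 / (2 × 25,750) = 334.4430

$334.44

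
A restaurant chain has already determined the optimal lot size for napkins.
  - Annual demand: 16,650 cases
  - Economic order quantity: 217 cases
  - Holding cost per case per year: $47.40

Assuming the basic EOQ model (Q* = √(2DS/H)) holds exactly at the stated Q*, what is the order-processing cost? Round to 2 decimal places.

$67.03

Since Q* = (2DS/H)^½, squaring gives Q*²·H = 2DS.
S = Q²H / (2D) = 217² × 47.4 / (2 × 16,650) = 67.0276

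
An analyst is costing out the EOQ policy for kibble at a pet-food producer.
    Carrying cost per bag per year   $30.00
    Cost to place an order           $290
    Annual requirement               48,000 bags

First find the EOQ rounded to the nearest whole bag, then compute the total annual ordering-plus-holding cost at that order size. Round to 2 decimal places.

$28,899.83

Optimal lot size Q* = (2 × 48,000 × $290 / $30)^½ ≈ 963.33 → Q = 963 bags
Orders/yr = 48,000/963 = 49.844; ordering cost = 49.844 × $290 = $14,454.83
Average inventory = 963/2 = 481.5; holding cost = 481.5 × $30 = $14,445.00
Total = $14,454.83 + $14,445.00 = $28,899.83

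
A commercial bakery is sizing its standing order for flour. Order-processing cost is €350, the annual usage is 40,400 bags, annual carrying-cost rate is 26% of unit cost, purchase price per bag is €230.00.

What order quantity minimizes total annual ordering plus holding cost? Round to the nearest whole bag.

H = i·C = 0.26 × €230 = €59.8000 per bag-year
Optimal lot size Q* = (2 × 40,400 × €350 / €59.8)^½ ≈ 687.68

688 bags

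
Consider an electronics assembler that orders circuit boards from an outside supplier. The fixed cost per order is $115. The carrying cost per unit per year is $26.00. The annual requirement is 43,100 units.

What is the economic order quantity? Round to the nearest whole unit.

Optimal lot size Q* = (2 × 43,100 × $115 / $26)^½ ≈ 617.47

617 units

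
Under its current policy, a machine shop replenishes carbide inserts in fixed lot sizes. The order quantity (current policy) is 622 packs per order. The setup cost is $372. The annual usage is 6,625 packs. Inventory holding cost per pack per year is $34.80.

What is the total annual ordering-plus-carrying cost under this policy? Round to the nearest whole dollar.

$14,785

Orders/yr = 6,625/622 = 10.651; ordering cost = 10.651 × $372 = $3,962.22
Average inventory = 622/2 = 311; holding cost = 311 × $34.8 = $10,822.80
Total = $3,962.22 + $10,822.80 = $14,785.02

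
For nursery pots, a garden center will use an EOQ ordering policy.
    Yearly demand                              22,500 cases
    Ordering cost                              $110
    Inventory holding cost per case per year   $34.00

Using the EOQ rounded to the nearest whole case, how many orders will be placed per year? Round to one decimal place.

58.9 orders per year

Q* = √(2·D·S / H) = √(2·22,500·110 / 34) = √145,588.2 ≈ 381.56 → Q = 382
Orders per year = D/Q = 22,500 / 382 = 58.901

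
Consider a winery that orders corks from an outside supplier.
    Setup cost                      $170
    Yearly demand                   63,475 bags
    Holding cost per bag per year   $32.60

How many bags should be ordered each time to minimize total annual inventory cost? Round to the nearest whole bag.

814 bags

Q* = √(2·D·S / H) = √(2·63,475·170 / 32.6) = √662,009.2 ≈ 813.64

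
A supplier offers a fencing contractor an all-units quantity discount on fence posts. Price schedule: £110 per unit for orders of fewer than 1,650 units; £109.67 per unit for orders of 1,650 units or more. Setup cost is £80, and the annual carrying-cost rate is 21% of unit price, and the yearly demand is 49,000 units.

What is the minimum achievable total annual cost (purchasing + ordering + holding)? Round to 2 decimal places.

H₁ = 21%×£110 = £23.1000;  H₂ = 21%×£109.67 = £23.0307
EOQ₁ = √(2×49,000×80/23.1000) = 582.58  (< 1,650, feasible at tier 1)
EOQ₂ = √(2×49,000×80/23.0307) = 583.45  (< 1,650 → use Q = 1,650 at tier-2 price)
TC(tier 1 (EOQ₁), Q≈582.6) = £5,403,457.49
TC(tier 2, Q≈1,650.0) = £5,395,206.09
Minimum at tier 2: £5,395,206.09

£5,395,206.09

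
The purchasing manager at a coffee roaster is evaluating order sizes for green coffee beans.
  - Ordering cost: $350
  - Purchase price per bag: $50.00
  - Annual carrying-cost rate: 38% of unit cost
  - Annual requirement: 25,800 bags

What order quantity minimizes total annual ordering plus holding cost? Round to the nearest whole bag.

H = i·C = 0.38 × $50 = $19.0000 per bag-year
EOQ = √(2DS/H) = √(2 × 25,800 × 350 / 19)
    = √(950,526.32) ≈ 974.95

975 bags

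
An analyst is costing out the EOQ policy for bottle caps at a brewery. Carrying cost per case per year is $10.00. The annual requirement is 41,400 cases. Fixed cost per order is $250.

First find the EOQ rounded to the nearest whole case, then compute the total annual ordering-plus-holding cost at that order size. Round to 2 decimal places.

EOQ = √(2DS/H) = √(2 × 41,400 × 250 / 10)
    = √(2,070,000.00) ≈ 1,438.75 → Q = 1,439 cases
Orders/yr = 41,400/1,439 = 28.770; ordering cost = 28.770 × $250 = $7,192.49
Average inventory = 1,439/2 = 719.5; holding cost = 719.5 × $10 = $7,195.00
Total = $7,192.49 + $7,195.00 = $14,387.49

$14,387.49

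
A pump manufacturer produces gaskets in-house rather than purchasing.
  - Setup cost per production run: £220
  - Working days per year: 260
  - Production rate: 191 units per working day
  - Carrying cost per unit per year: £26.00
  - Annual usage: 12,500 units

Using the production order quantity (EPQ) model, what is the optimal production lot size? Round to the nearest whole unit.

Daily demand d = 12,500/260 = 48.077; p = 191; 1 − d/p = 0.74829
EPQ = √(2DS / (H(1 − d/p)))
    = √(2 × 12,500 × 220 / (26 × 0.74829)) ≈ 531.69

532 units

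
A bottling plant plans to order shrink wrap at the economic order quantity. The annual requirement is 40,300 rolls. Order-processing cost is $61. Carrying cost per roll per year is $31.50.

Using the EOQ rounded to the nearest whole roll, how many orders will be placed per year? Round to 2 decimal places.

2DS/H = 2·40,300·61/31.5 = 156,082.54
EOQ = √156,082.54 ≈ 395.07 → Q = 395
Orders per year = D/Q = 40,300 / 395 = 102.025

102.03 orders per year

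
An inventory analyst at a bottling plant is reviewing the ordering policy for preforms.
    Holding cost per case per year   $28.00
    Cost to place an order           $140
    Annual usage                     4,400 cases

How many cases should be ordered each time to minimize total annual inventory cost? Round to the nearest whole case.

210 cases

EOQ = √(2DS/H) = √(2 × 4,400 × 140 / 28)
    = √(44,000.00) ≈ 209.76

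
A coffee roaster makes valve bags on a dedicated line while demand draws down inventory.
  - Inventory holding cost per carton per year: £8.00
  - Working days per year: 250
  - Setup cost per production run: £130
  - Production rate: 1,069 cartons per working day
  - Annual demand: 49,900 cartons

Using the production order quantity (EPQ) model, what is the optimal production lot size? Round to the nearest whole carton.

d = 49,900/250 = 199.6000 cartons/day;  effective holding cost H(1 − d/p) = 8·(1 − 199.6000/1069) = 6.50627
Q* = √(2DS / H_eff) = √(2·49,900·130 / 6.50627) ≈ 1,412.12

1,412 cartons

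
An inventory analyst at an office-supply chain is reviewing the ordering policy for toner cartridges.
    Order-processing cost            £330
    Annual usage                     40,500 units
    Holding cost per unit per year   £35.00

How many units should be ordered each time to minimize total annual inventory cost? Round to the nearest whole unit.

EOQ = √(2DS/H) = √(2 × 40,500 × 330 / 35)
    = √(763,714.29) ≈ 873.91

874 units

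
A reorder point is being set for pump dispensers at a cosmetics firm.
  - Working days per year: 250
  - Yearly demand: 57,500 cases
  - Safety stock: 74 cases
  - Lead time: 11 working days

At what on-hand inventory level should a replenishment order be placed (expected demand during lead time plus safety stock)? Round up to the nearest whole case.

Daily demand d = 57,500 / 250 = 230.000 cases/day
Demand during lead time = 230.000 × 11 = 2,530.00
Reorder point = 2,530.00 + 74 = 2,604.00 → round up

2,604 cases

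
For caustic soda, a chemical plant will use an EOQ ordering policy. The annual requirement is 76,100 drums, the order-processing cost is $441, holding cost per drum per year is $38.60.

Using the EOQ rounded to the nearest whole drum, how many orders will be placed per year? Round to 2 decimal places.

Q* = √(2·D·S / H) = √(2·76,100·441 / 38.6) = √1,738,865.3 ≈ 1,318.66 → Q = 1,319
Orders per year = D/Q = 76,100 / 1,319 = 57.695

57.70 orders per year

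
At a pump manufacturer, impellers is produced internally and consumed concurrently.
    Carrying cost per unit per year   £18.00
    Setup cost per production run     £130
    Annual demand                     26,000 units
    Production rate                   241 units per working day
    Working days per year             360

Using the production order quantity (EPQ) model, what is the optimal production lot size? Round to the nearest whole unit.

732 units

d = 26,000/360 = 72.2222 units/day;  effective holding cost H(1 − d/p) = 18·(1 − 72.2222/241) = 12.60581
Q* = √(2DS / H_eff) = √(2·26,000·130 / 12.60581) ≈ 732.30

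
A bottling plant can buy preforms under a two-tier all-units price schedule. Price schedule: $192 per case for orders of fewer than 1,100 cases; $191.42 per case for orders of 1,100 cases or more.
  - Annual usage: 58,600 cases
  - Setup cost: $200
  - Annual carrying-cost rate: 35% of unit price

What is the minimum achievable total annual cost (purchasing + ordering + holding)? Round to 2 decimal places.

$11,264,714.90

H₁ = 35%×$192 = $67.2000;  H₂ = 35%×$191.42 = $66.9970
EOQ₁ = √(2×58,600×200/67.2000) = 590.60  (< 1,100, feasible at tier 1)
EOQ₂ = √(2×58,600×200/66.9970) = 591.50  (< 1,100 → use Q = 1,100 at tier-2 price)
TC(tier 1 (EOQ₁), Q≈590.6) = $11,290,888.39
TC(tier 2, Q≈1,100.0) = $11,264,714.90
Minimum at tier 2: $11,264,714.90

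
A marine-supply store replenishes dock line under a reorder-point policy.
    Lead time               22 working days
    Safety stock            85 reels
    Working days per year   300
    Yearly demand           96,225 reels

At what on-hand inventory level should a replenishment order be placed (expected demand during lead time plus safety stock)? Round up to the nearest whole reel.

Daily demand d = 96,225 / 300 = 320.750 reels/day
Demand during lead time = 320.750 × 22 = 7,056.50
Reorder point = 7,056.50 + 85 = 7,141.50 → round up

7,142 reels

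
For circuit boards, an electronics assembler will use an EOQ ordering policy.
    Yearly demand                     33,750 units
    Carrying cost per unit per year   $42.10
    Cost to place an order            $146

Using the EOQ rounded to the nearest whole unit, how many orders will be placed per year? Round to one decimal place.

69.7 orders per year

2DS/H = 2·33,750·146/42.1 = 234,085.51
EOQ = √234,085.51 ≈ 483.82 → Q = 484
Orders per year = D/Q = 33,750 / 484 = 69.731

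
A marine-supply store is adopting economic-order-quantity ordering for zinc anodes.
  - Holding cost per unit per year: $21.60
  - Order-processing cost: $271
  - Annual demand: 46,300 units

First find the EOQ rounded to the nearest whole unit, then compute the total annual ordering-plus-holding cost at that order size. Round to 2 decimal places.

$23,281.82

EOQ = √(2DS/H) = √(2 × 46,300 × 271 / 21.6)
    = √(1,161,787.04) ≈ 1,077.86 → Q = 1,078 units
Ordering: D/Q × S = 46,300/1,078 × $271 = $11,639.42
Holding:  Q/2 × H = 1,078/2 × $21.6 = $11,642.40
Total = $11,639.42 + $11,642.40 = $23,281.82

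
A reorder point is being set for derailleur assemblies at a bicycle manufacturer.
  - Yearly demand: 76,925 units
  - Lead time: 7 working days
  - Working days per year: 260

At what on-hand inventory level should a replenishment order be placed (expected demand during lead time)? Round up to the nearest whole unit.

2,072 units

Daily demand d = 76,925 / 260 = 295.865 units/day
Demand during lead time = 295.865 × 7 = 2,071.06
Reorder point = 2,071.06 → round up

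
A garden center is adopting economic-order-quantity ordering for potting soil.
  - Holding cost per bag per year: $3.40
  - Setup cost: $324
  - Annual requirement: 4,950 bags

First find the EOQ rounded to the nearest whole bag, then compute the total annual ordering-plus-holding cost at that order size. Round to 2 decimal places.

Optimal lot size Q* = (2 × 4,950 × $324 / $3.4)^½ ≈ 971.29 → Q = 971 bags
Annual ordering cost = (D/Q)·S = (4,950/971) × 324 = $1,651.70
Annual holding cost  = (Q/2)·H = (971/2) × 3.4 = $1,650.70
Total = $1,651.70 + $1,650.70 = $3,302.40

$3,302.40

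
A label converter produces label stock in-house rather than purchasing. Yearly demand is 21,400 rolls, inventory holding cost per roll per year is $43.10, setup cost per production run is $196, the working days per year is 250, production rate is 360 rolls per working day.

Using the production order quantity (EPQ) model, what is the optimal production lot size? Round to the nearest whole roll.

Daily demand d = 21,400/250 = 85.600; p = 360; 1 − d/p = 0.76222
EPQ = √(2DS / (H(1 − d/p)))
    = √(2 × 21,400 × 196 / (43.1 × 0.76222)) ≈ 505.32

505 rolls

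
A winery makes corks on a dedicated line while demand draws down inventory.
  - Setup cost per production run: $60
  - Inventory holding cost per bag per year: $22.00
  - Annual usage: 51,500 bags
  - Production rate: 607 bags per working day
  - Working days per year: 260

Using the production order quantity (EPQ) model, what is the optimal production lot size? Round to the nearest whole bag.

646 bags

Daily demand d = 51,500/260 = 198.077; p = 607; 1 − d/p = 0.67368
EPQ = √(2DS / (H(1 − d/p)))
    = √(2 × 51,500 × 60 / (22 × 0.67368)) ≈ 645.74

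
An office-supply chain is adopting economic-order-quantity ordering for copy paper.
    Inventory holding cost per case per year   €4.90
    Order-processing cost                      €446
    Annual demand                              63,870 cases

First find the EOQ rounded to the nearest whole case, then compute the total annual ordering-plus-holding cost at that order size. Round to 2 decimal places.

€16,708.17

Optimal lot size Q* = (2 × 63,870 × €446 / €4.9)^½ ≈ 3,409.83 → Q = 3,410 cases
Ordering: D/Q × S = 63,870/3,410 × €446 = €8,353.67
Holding:  Q/2 × H = 3,410/2 × €4.9 = €8,354.50
Total = €8,353.67 + €8,354.50 = €16,708.17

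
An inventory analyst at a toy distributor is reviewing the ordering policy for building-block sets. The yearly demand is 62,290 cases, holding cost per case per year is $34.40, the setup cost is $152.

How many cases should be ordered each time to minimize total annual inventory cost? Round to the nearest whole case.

742 cases

Optimal lot size Q* = (2 × 62,290 × $152 / $34.4)^½ ≈ 741.94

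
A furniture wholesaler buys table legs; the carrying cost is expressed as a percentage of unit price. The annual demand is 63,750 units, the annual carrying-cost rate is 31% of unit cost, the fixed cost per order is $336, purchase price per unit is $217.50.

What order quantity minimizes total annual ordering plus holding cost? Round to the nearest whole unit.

Holding cost per unit per year: H = 31% × $217.5 = $67.4250
2DS/H = 2·63,750·336/67.425 = 635,372.64
EOQ = √635,372.64 ≈ 797.10

797 units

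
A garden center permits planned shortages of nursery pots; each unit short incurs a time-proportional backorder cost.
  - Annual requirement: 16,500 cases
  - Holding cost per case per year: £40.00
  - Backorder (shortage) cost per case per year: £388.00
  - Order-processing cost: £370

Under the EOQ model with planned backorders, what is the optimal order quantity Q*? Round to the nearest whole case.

Basic EOQ = √(2·16,500·370/40) = 552.494
Backorder adjustment √((H+b)/b) = √((40+388)/388) = 1.0503
Q* = 552.494 × 1.0503 ≈ 580.27

580 cases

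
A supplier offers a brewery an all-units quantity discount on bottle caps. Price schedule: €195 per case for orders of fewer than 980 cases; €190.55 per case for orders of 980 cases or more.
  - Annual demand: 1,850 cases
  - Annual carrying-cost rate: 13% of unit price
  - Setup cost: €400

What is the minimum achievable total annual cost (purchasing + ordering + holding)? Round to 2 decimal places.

€365,410.64

H₁ = 13%×€195 = €25.3500;  H₂ = 13%×€190.55 = €24.7715
EOQ₁ = √(2×1,850×400/25.3500) = 241.63  (< 980, feasible at tier 1)
EOQ₂ = √(2×1,850×400/24.7715) = 244.43  (< 980 → use Q = 980 at tier-2 price)
TC(tier 1 (EOQ₁), Q≈241.6) = €366,875.19
TC(tier 2, Q≈980.0) = €365,410.64
Minimum at tier 2: €365,410.64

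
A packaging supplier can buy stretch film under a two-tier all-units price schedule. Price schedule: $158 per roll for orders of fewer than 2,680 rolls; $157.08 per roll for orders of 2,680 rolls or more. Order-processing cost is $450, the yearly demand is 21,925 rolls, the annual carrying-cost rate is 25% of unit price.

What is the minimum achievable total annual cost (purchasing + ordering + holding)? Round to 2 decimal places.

H₁ = 25%×$158 = $39.5000;  H₂ = 25%×$157.08 = $39.2700
EOQ₁ = √(2×21,925×450/39.5000) = 706.79  (< 2,680, feasible at tier 1)
EOQ₂ = √(2×21,925×450/39.2700) = 708.86  (< 2,680 → use Q = 2,680 at tier-2 price)
TC(tier 1 (EOQ₁), Q≈706.8) = $3,492,068.34
TC(tier 2, Q≈2,680.0) = $3,500,282.24
Minimum at tier 1 (EOQ₁): $3,492,068.34

$3,492,068.34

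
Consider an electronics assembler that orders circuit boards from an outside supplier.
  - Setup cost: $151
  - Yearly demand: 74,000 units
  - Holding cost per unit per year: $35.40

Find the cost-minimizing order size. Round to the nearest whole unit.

Optimal lot size Q* = (2 × 74,000 × $151 / $35.4)^½ ≈ 794.54

795 units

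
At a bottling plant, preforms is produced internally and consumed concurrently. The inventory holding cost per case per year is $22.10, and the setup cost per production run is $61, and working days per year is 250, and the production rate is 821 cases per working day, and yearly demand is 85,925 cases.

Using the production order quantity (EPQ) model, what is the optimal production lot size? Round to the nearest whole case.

d = 85,925/250 = 343.7000 cases/day;  effective holding cost H(1 − d/p) = 22.1·(1 − 343.7000/821) = 12.84815
Q* = √(2DS / H_eff) = √(2·85,925·61 / 12.84815) ≈ 903.27

903 cases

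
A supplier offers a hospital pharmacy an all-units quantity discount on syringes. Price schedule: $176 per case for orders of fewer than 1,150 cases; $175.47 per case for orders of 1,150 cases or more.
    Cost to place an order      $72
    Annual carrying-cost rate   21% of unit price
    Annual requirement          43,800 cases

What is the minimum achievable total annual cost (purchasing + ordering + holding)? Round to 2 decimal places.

$7,709,516.26

H₁ = 21%×$176 = $36.9600;  H₂ = 21%×$175.47 = $36.8487
EOQ₁ = √(2×43,800×72/36.9600) = 413.10  (< 1,150, feasible at tier 1)
EOQ₂ = √(2×43,800×72/36.8487) = 413.72  (< 1,150 → use Q = 1,150 at tier-2 price)
TC(tier 1 (EOQ₁), Q≈413.1) = $7,724,068.07
TC(tier 2, Q≈1,150.0) = $7,709,516.26
Minimum at tier 2: $7,709,516.26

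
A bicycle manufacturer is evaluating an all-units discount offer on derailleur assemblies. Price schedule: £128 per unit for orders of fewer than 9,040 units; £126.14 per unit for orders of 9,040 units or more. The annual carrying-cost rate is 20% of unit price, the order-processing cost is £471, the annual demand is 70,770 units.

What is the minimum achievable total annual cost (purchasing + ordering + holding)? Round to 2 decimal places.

£9,044,645.60

H₁ = 20%×£128 = £25.6000;  H₂ = 20%×£126.14 = £25.2280
EOQ₁ = √(2×70,770×471/25.6000) = 1,613.73  (< 9,040, feasible at tier 1)
EOQ₂ = √(2×70,770×471/25.2280) = 1,625.58  (< 9,040 → use Q = 9,040 at tier-2 price)
TC(tier 1 (EOQ₁), Q≈1,613.7) = £9,099,871.41
TC(tier 2, Q≈9,040.0) = £9,044,645.60
Minimum at tier 2: £9,044,645.60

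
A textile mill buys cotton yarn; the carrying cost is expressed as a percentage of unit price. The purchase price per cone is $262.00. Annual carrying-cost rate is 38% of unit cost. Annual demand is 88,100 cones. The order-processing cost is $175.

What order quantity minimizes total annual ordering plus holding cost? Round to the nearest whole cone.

H = i·C = 0.38 × $262 = $99.5600 per cone-year
Q* = √(2·D·S / H) = √(2·88,100·175 / 99.56) = √309,712.7 ≈ 556.52

557 cones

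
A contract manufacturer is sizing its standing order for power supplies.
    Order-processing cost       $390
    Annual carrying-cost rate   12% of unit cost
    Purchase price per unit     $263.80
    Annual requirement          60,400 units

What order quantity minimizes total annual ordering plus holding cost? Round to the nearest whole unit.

Carrying cost H = $263.8 × 12% = $31.6560/unit/yr
2DS/H = 2·60,400·390/31.656 = 1,488,248.67
EOQ = √1,488,248.67 ≈ 1,219.94

1,220 units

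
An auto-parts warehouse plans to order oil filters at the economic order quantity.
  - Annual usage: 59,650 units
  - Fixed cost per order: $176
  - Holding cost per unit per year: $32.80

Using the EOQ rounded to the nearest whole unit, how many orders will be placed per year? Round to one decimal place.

74.6 orders per year

2DS/H = 2·59,650·176/32.8 = 640,146.34
EOQ = √640,146.34 ≈ 800.09 → Q = 800
N = D/Q = 59,650/800 ≈ 74.562 orders/yr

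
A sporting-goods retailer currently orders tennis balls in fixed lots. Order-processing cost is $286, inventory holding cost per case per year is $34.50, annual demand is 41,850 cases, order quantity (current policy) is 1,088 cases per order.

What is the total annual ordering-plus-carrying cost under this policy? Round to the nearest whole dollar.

$29,769

Orders/yr = 41,850/1,088 = 38.465; ordering cost = 38.465 × $286 = $11,001.01
Average inventory = 1,088/2 = 544; holding cost = 544 × $34.5 = $18,768.00
Total = $11,001.01 + $18,768.00 = $29,769.01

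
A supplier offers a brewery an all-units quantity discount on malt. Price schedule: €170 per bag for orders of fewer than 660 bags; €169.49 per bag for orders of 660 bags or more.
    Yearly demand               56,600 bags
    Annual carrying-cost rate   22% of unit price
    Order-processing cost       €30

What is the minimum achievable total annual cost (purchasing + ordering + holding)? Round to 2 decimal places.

€9,608,011.70

H₁ = 22%×€170 = €37.4000;  H₂ = 22%×€169.49 = €37.2878
EOQ₁ = √(2×56,600×30/37.4000) = 301.33  (< 660, feasible at tier 1)
EOQ₂ = √(2×56,600×30/37.2878) = 301.79  (< 660 → use Q = 660 at tier-2 price)
TC(tier 1 (EOQ₁), Q≈301.3) = €9,633,269.89
TC(tier 2, Q≈660.0) = €9,608,011.70
Minimum at tier 2: €9,608,011.70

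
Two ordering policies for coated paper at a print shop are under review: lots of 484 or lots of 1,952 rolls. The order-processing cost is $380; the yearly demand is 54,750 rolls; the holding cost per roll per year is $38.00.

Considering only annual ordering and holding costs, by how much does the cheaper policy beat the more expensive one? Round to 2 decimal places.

$4,435.24

Annual cost at Q: ordering D·S/Q plus holding Q·H/2.
TC(484) = (54,750/484)×380 + (484/2)×38 = $52,181.54
TC(1,952) = (54,750/1,952)×380 + (1,952/2)×38 = $47,746.30
|ΔTC| = |$52,181.54 − $47,746.30| = $4,435.24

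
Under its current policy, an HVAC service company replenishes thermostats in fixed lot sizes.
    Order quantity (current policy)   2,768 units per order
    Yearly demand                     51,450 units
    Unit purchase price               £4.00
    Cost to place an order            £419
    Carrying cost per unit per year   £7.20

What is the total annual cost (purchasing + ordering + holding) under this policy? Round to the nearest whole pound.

Ordering: D/Q × S = 51,450/2,768 × £419 = £7,788.13
Holding:  Q/2 × H = 2,768/2 × £7.2 = £9,964.80
Purchase cost = D·C = 51,450 × 4 = £205,800.00
Total = £7,788.13 + £9,964.80 + £205,800.00 = £223,552.93

£223,553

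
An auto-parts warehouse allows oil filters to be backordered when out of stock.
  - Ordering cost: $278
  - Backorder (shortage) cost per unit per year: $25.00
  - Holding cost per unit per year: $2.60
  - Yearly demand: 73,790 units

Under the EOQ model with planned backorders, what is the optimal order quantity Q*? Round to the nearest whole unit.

4,174 units

Basic EOQ = √(2·73,790·278/2.6) = 3,972.368
Backorder adjustment √((H+b)/b) = √((2.6+25)/25) = 1.0507
Q* = 3,972.368 × 1.0507 ≈ 4,173.82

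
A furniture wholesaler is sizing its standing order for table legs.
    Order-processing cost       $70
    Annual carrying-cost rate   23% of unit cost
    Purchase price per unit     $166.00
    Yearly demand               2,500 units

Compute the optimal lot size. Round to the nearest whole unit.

Carrying cost H = $166 × 23% = $38.1800/unit/yr
EOQ = √(2DS/H) = √(2 × 2,500 × 70 / 38.18)
    = √(9,167.10) ≈ 95.74

96 units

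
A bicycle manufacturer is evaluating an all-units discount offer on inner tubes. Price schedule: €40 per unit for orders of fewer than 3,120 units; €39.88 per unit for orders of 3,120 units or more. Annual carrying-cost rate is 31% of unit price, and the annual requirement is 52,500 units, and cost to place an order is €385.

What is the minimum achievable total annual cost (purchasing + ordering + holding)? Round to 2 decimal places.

€2,119,464.33

H₁ = 31%×€40 = €12.4000;  H₂ = 31%×€39.88 = €12.3628
EOQ₁ = √(2×52,500×385/12.4000) = 1,805.57  (< 3,120, feasible at tier 1)
EOQ₂ = √(2×52,500×385/12.3628) = 1,808.28  (< 3,120 → use Q = 3,120 at tier-2 price)
TC(tier 1 (EOQ₁), Q≈1,805.6) = €2,122,389.06
TC(tier 2, Q≈3,120.0) = €2,119,464.33
Minimum at tier 2: €2,119,464.33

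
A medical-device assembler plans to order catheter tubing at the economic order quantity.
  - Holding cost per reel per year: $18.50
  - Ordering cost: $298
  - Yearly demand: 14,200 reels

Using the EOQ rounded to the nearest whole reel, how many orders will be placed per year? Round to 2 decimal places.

21.01 orders per year

EOQ = √(2DS/H) = √(2 × 14,200 × 298 / 18.5)
    = √(457,470.27) ≈ 676.37 → Q = 676
Orders per year = D/Q = 14,200 / 676 = 21.006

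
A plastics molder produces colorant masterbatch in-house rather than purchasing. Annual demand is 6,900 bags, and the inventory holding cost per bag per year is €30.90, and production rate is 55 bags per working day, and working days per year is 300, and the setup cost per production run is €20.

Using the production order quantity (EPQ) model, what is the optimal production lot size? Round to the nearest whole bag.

d = 6,900/300 = 23.0000 bags/day;  effective holding cost H(1 − d/p) = 30.9·(1 − 23.0000/55) = 17.97818
Q* = √(2DS / H_eff) = √(2·6,900·20 / 17.97818) ≈ 123.90

124 bags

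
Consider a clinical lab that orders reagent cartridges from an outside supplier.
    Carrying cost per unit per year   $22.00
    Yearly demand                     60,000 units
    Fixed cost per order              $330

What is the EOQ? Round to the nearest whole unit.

1,342 units

Q* = √(2·D·S / H) = √(2·60,000·330 / 22) = √1,800,000.0 ≈ 1,341.64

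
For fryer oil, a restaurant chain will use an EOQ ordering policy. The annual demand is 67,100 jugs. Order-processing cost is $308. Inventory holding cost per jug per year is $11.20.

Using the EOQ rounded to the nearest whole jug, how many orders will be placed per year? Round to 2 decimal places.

34.93 orders per year

Q* = √(2·D·S / H) = √(2·67,100·308 / 11.2) = √3,690,500.0 ≈ 1,921.07 → Q = 1,921
N = D/Q = 67,100/1,921 ≈ 34.930 orders/yr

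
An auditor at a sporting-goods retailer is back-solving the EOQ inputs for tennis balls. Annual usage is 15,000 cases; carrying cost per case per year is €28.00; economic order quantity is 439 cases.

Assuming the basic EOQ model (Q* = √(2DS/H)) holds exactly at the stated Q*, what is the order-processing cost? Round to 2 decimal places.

Since Q* = (2DS/H)^½, squaring gives Q*²·H = 2DS.
S = Q²H / (2D) = 439² × 28 / (2 × 15,000) = 179.8729

€179.87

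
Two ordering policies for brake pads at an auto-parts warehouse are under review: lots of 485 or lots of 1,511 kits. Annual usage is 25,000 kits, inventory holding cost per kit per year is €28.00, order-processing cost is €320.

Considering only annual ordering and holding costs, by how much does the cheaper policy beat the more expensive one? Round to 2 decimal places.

€3,163.66

Annual cost at Q: ordering D·S/Q plus holding Q·H/2.
TC(485) = (25,000/485)×320 + (485/2)×28 = €23,284.85
TC(1,511) = (25,000/1,511)×320 + (1,511/2)×28 = €26,448.51
Cheaper: Q = 485.  Difference = €3,163.66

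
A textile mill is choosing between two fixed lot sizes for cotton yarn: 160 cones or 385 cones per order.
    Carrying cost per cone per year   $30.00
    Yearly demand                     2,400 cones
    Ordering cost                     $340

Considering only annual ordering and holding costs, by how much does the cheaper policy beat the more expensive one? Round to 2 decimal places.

$394.48

For each Q, cost = (D/Q)·S + (Q/2)·H.
TC(160) = (2,400/160)×340 + (160/2)×30 = $7,500.00
TC(385) = (2,400/385)×340 + (385/2)×30 = $7,894.48
Cheaper: Q = 160.  Difference = $394.48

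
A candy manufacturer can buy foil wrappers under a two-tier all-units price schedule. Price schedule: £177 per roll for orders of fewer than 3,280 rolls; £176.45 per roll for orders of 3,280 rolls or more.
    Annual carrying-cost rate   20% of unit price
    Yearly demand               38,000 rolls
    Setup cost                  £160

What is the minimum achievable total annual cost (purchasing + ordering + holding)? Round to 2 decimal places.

H₁ = 20%×£177 = £35.4000;  H₂ = 20%×£176.45 = £35.2900
EOQ₁ = √(2×38,000×160/35.4000) = 586.09  (< 3,280, feasible at tier 1)
EOQ₂ = √(2×38,000×160/35.2900) = 587.00  (< 3,280 → use Q = 3,280 at tier-2 price)
TC(tier 1 (EOQ₁), Q≈586.1) = £6,746,747.63
TC(tier 2, Q≈3,280.0) = £6,764,829.26
Minimum at tier 1 (EOQ₁): £6,746,747.63

£6,746,747.63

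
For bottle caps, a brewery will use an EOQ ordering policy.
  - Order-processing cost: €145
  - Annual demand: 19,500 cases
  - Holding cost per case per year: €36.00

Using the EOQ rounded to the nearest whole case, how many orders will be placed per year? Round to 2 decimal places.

49.24 orders per year

Q* = √(2·D·S / H) = √(2·19,500·145 / 36) = √157,083.3 ≈ 396.34 → Q = 396
Orders per year = D/Q = 19,500 / 396 = 49.242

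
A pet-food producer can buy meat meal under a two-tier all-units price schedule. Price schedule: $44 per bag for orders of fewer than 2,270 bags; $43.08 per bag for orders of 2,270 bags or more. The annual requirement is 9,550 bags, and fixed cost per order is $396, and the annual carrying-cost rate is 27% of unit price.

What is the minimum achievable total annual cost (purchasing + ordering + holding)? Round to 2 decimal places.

$426,281.86

H₁ = 27%×$44 = $11.8800;  H₂ = 27%×$43.08 = $11.6316
EOQ₁ = √(2×9,550×396/11.8800) = 797.91  (< 2,270, feasible at tier 1)
EOQ₂ = √(2×9,550×396/11.6316) = 806.39  (< 2,270 → use Q = 2,270 at tier-2 price)
TC(tier 1 (EOQ₁), Q≈797.9) = $429,679.22
TC(tier 2, Q≈2,270.0) = $426,281.86
Minimum at tier 2: $426,281.86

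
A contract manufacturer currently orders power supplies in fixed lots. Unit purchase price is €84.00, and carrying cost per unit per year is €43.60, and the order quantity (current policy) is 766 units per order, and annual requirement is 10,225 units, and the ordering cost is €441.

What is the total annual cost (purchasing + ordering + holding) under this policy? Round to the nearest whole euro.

€881,486

Ordering: D/Q × S = 10,225/766 × €441 = €5,886.72
Holding:  Q/2 × H = 766/2 × €43.6 = €16,698.80
Purchase cost = D·C = 10,225 × 84 = €858,900.00
Total = €5,886.72 + €16,698.80 + €858,900.00 = €881,485.52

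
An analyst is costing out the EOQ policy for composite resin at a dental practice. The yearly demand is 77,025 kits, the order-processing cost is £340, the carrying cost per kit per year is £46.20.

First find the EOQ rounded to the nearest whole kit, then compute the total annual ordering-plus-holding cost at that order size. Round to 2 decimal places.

£49,191.64

EOQ = √(2DS/H) = √(2 × 77,025 × 340 / 46.2)
    = √(1,133,701.30) ≈ 1,064.75 → Q = 1,065 kits
Ordering: D/Q × S = 77,025/1,065 × £340 = £24,590.14
Holding:  Q/2 × H = 1,065/2 × £46.2 = £24,601.50
Total = £24,590.14 + £24,601.50 = £49,191.64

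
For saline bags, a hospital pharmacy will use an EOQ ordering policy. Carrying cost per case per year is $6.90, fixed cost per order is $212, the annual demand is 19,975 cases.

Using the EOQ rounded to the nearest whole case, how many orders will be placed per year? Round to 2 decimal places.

18.03 orders per year

2DS/H = 2·19,975·212/6.9 = 1,227,449.28
EOQ = √1,227,449.28 ≈ 1,107.90 → Q = 1,108
Orders per year = D/Q = 19,975 / 1,108 = 18.028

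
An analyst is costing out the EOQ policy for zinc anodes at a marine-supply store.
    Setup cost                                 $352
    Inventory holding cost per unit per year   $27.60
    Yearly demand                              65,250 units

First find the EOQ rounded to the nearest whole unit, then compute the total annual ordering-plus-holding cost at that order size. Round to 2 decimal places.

$35,606.65

EOQ = √(2DS/H) = √(2 × 65,250 × 352 / 27.6)
    = √(1,664,347.83) ≈ 1,290.10 → Q = 1,290 units
Annual ordering cost = (D/Q)·S = (65,250/1,290) × 352 = $17,804.65
Annual holding cost  = (Q/2)·H = (1,290/2) × 27.6 = $17,802.00
Total = $17,804.65 + $17,802.00 = $35,606.65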